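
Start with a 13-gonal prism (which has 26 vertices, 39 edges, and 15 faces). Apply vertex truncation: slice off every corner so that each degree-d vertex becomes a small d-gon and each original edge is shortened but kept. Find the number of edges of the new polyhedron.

Truncation replaces each original edge-end by a new vertex, so V′ = 2E = 78.
Each original edge survives, and each old vertex of degree d contributes d new edges; summing degrees gives Σd = 2E, so E′ = E + 2E = 3E = 117.
Each original face survives and each original vertex becomes one new face: F′ = F + V = 41.

117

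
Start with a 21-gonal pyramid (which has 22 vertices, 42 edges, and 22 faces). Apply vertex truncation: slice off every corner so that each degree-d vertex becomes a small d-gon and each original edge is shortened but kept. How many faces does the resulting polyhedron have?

44

Truncation replaces each original edge-end by a new vertex, so V′ = 2E = 84.
Each original edge survives, and each old vertex of degree d contributes d new edges; summing degrees gives Σd = 2E, so E′ = E + 2E = 3E = 126.
Each original face survives and each original vertex becomes one new face: F′ = F + V = 44.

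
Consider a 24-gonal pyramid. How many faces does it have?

A pyramid on an n-gon base has one n-gon and n triangles: V = 24 + 1 = 25, E = 2·24 = 48, F = 24 + 1 = 25.

25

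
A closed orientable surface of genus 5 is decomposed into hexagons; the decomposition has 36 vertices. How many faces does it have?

χ = 2 − 2·5 = -8, and every face is a hexagon so 6F = 2E.
V − E + F = -8 with E = 6F/2 gives 36 − (6/2 − 1)·F = -8, so F = 22 and E = 66.

22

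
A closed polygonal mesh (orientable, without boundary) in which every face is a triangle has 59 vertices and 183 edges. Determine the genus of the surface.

Every face is a triangle and each edge borders two faces, so 3F = 2·183, giving F = 122.
χ = V − E + F = 59 − 183 + 122 = -2.
For a closed orientable surface χ = 2 − 2g, so g = (2 − (-2))/2 = 2.

2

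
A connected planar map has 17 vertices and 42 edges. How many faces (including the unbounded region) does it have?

Euler's formula for a connected plane graph: V − E + F = 2, so F = 2 − 17 + 42 = 27.

27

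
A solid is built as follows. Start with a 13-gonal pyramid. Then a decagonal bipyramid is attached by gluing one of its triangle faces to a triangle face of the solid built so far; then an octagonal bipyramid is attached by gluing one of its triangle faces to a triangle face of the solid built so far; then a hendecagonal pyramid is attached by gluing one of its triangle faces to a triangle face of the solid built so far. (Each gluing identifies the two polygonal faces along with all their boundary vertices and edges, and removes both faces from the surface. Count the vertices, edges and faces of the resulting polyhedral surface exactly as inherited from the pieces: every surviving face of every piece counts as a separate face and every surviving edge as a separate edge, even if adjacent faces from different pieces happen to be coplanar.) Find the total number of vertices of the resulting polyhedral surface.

A 13-gonal pyramid: V=14, E=26, F=14.
Attach a decagonal bipyramid (V=12, E=30, F=20) along a 3-gon: merge 3 vertices and 3 edges, delete both glued faces → V=23, E=53, F=32.
Attach an octagonal bipyramid (V=10, E=24, F=16) along a 3-gon: merge 3 vertices and 3 edges, delete both glued faces → V=30, E=74, F=46.
Attach a hendecagonal pyramid (V=12, E=22, F=12) along a 3-gon: merge 3 vertices and 3 edges, delete both glued faces → V=39, E=93, F=56.
Check: V − E + F = 39 − 93 + 56 = 2.

39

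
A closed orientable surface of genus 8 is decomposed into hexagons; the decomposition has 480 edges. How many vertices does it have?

306

χ = 2 − 2·8 = -14, and every face is a hexagon so 6F = 2E.
F = 2E/6 = 160. Then V = -14 + E − F = -14 + 480 − 160 = 306.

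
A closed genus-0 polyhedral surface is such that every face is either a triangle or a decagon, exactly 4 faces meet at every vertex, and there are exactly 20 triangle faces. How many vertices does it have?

20

Let x be the number of decagons; then F = 20 + x.
Edge–face incidences: 2E = 3·20 + 10·x = 60 + 10x.
Every vertex has degree 4, so 4V = 2E.
Euler: V − E + F = 2 ⇒ (2E)/4 − E + (20 + x) = 2.
Multiply by 8: 2·(2E) − 4·(2E) + 8·(20 + x) = 16, i.e. 160 + 8x − 2·(60 + 10x) = 16.
Collecting terms: −12x + 40 = 16, so −12x = −24, so x = 2.
Then 2E = 60 + 10·2 = 80, so E = 40, V = 2E/4 = 20, F = 20 + 2 = 22.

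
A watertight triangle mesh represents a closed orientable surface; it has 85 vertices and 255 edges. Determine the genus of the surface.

Every face is a triangle and each edge borders two faces, so 3F = 2·255, giving F = 170.
χ = V − E + F = 85 − 255 + 170 = 0.
For a closed orientable surface χ = 2 − 2g, so g = (2 − (0))/2 = 1.

1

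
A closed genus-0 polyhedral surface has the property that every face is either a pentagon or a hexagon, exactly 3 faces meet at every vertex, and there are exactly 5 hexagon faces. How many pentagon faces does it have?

Let x be the number of pentagons; then F = 5 + x.
Edge–face incidences: 2E = 6·5 + 5·x = 30 + 5x.
Every vertex has degree 3, so 3V = 2E.
Euler: V − E + F = 2 ⇒ (2E)/3 − E + (5 + x) = 2.
Multiply by 6: 2·(2E) − 3·(2E) + 6·(5 + x) = 12, i.e. 30 + 6x − (30 + 5x) = 12.
Collecting terms: x = 12.
Then 2E = 30 + 5·12 = 90, so E = 45, V = 2E/3 = 30, F = 5 + 12 = 17.

12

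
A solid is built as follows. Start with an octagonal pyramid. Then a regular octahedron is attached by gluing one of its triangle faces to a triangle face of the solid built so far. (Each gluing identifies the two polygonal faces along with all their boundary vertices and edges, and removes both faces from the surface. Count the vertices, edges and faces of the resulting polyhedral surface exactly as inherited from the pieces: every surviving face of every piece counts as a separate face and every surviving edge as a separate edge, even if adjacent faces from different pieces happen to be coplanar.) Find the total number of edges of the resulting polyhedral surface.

An octagonal pyramid: V=9, E=16, F=9.
Attach a regular octahedron (V=6, E=12, F=8) along a 3-gon: merge 3 vertices and 3 edges, delete both glued faces → V=12, E=25, F=15.
Check: V − E + F = 12 − 25 + 15 = 2.

25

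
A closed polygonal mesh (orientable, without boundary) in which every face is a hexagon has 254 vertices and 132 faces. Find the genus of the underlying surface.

Every face is a hexagon, so 2E = 6·132 = 792, giving E = 396.
χ = V − E + F = 254 − 396 + 132 = -10.
For a closed orientable surface χ = 2 − 2g, so g = (2 − (-10))/2 = 6.

6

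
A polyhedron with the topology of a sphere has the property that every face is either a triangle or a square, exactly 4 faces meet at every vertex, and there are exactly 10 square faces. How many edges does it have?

32

Let x be the number of triangles; then F = 10 + x.
Edge–face incidences: 2E = 4·10 + 3·x = 40 + 3x.
Every vertex has degree 4, so 4V = 2E.
Euler: V − E + F = 2 ⇒ (2E)/4 − E + (10 + x) = 2.
Multiply by 8: 2·(2E) − 4·(2E) + 8·(10 + x) = 16, i.e. 80 + 8x − 2·(40 + 3x) = 16.
Collecting terms: 2x = 16, so x = 8.
Then 2E = 40 + 3·8 = 64, so E = 32, V = 2E/4 = 16, F = 10 + 8 = 18.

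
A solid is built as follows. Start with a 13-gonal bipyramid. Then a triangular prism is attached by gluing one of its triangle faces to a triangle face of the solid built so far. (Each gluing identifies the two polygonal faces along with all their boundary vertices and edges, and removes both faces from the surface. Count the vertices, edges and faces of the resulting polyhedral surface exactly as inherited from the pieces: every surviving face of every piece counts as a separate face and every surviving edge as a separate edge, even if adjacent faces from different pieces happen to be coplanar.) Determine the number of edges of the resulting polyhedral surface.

45

A 13-gonal bipyramid: V=15, E=39, F=26.
Attach a triangular prism (V=6, E=9, F=5) along a 3-gon: merge 3 vertices and 3 edges, delete both glued faces → V=18, E=45, F=29.
Check: V − E + F = 18 − 45 + 29 = 2.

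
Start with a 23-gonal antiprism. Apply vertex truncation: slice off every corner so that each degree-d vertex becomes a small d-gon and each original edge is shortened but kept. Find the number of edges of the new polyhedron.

The base solid has V = 46, E = 92, F = 48.
Truncation replaces each original edge-end by a new vertex, so V′ = 2E = 184.
Each original edge survives, and each old vertex of degree d contributes d new edges; summing degrees gives Σd = 2E, so E′ = E + 2E = 3E = 276.
Each original face survives and each original vertex becomes one new face: F′ = F + V = 94.

276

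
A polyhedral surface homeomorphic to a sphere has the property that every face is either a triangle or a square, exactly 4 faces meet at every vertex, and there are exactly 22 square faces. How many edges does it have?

Let x be the number of triangles; then F = 22 + x.
Edge–face incidences: 2E = 4·22 + 3·x = 88 + 3x.
Every vertex has degree 4, so 4V = 2E.
Euler: V − E + F = 2 ⇒ (2E)/4 − E + (22 + x) = 2.
Multiply by 8: 2·(2E) − 4·(2E) + 8·(22 + x) = 16, i.e. 176 + 8x − 2·(88 + 3x) = 16.
Collecting terms: 2x = 16, so x = 8.
Then 2E = 88 + 3·8 = 112, so E = 56, V = 2E/4 = 28, F = 22 + 8 = 30.

56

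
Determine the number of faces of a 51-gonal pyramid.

A pyramid on an n-gon base has one n-gon and n triangles: V = 51 + 1 = 52, E = 2·51 = 102, F = 51 + 1 = 52.

52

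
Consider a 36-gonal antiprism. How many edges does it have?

An antiprism on an n-gon has two n-gon caps and 2n triangles: V = 2·36 = 72, E = 4·36 = 144, F = 2·36 + 2 = 74.
Check: V − E + F = 72 − 144 + 74 = 2.

144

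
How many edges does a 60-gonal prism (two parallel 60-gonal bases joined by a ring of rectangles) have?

180

A prism on an n-gon has two n-gon bases and n rectangular sides: V = 2·60 = 120, E = 3·60 = 180, F = 60 + 2 = 62.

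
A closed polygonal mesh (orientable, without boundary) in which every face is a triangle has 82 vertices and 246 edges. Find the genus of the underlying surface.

1

Every face is a triangle and each edge borders two faces, so 3F = 2·246, giving F = 164.
χ = V − E + F = 82 − 246 + 164 = 0.
For a closed orientable surface χ = 2 − 2g, so g = (2 − (0))/2 = 1.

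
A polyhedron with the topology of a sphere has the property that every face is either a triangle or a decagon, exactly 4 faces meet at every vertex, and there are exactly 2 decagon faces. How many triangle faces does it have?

Let x be the number of triangles; then F = 2 + x.
Edge–face incidences: 2E = 10·2 + 3·x = 20 + 3x.
Every vertex has degree 4, so 4V = 2E.
Euler: V − E + F = 2 ⇒ (2E)/4 − E + (2 + x) = 2.
Multiply by 8: 2·(2E) − 4·(2E) + 8·(2 + x) = 16, i.e. 16 + 8x − 2·(20 + 3x) = 16.
Collecting terms: 2x − 24 = 16, so 2x = 40, so x = 20.
Then 2E = 20 + 3·20 = 80, so E = 40, V = 2E/4 = 20, F = 2 + 20 = 22.

20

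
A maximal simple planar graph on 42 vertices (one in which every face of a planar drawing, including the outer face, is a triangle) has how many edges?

120

In a plane triangulation 3F = 2E and V − E + F = 2, so E = 3V − 6 = 3·42 − 6 = 120.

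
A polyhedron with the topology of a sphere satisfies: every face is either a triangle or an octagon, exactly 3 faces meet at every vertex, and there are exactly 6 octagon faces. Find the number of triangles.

Let x be the number of triangles; then F = 6 + x.
Edge–face incidences: 2E = 8·6 + 3·x = 48 + 3x.
Every vertex has degree 3, so 3V = 2E.
Euler: V − E + F = 2 ⇒ (2E)/3 − E + (6 + x) = 2.
Multiply by 6: 2·(2E) − 3·(2E) + 6·(6 + x) = 12, i.e. 36 + 6x − (48 + 3x) = 12.
Collecting terms: 3x − 12 = 12, so 3x = 24, so x = 8.
Then 2E = 48 + 3·8 = 72, so E = 36, V = 2E/3 = 24, F = 6 + 8 = 14.

8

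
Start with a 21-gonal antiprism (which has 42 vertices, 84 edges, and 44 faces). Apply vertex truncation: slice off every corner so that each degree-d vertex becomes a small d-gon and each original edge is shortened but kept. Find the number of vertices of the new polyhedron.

168

Truncation replaces each original edge-end by a new vertex, so V′ = 2E = 168.
Each original edge survives, and each old vertex of degree d contributes d new edges; summing degrees gives Σd = 2E, so E′ = E + 2E = 3E = 252.
Each original face survives and each original vertex becomes one new face: F′ = F + V = 86.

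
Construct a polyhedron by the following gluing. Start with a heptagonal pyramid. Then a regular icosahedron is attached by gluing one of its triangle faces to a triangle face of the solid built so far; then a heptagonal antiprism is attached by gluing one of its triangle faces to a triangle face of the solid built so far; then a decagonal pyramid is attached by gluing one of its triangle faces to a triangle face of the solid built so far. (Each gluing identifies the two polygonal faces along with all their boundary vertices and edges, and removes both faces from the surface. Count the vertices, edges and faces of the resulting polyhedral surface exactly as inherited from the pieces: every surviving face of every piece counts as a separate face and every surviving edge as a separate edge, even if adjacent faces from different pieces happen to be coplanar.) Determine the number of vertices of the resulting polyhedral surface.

36

A heptagonal pyramid: V=8, E=14, F=8.
Attach a regular icosahedron (V=12, E=30, F=20) along a 3-gon: merge 3 vertices and 3 edges, delete both glued faces → V=17, E=41, F=26.
Attach a heptagonal antiprism (V=14, E=28, F=16) along a 3-gon: merge 3 vertices and 3 edges, delete both glued faces → V=28, E=66, F=40.
Attach a decagonal pyramid (V=11, E=20, F=11) along a 3-gon: merge 3 vertices and 3 edges, delete both glued faces → V=36, E=83, F=49.
Check: V − E + F = 36 − 83 + 49 = 2.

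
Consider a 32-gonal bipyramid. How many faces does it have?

A bipyramid over an n-gon has 2n triangular faces and n + 2 vertices: V = 32 + 2 = 34, E = 3·32 = 96, F = 2·32 = 64.

64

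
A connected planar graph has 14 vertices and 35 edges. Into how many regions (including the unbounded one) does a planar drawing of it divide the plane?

Euler's formula for a connected plane graph: V − E + F = 2, so F = 2 − 14 + 35 = 23.

23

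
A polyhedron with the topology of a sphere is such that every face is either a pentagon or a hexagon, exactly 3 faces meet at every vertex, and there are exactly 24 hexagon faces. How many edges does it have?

Let x be the number of pentagons; then F = 24 + x.
Edge–face incidences: 2E = 6·24 + 5·x = 144 + 5x.
Every vertex has degree 3, so 3V = 2E.
Euler: V − E + F = 2 ⇒ (2E)/3 − E + (24 + x) = 2.
Multiply by 6: 2·(2E) − 3·(2E) + 6·(24 + x) = 12, i.e. 144 + 6x − (144 + 5x) = 12.
Collecting terms: x = 12.
Then 2E = 144 + 5·12 = 204, so E = 102, V = 2E/3 = 68, F = 24 + 12 = 36.

102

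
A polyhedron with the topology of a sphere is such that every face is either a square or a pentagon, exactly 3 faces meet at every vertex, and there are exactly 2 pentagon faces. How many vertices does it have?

Let x be the number of squares; then F = 2 + x.
Edge–face incidences: 2E = 5·2 + 4·x = 10 + 4x.
Every vertex has degree 3, so 3V = 2E.
Euler: V − E + F = 2 ⇒ (2E)/3 − E + (2 + x) = 2.
Multiply by 6: 2·(2E) − 3·(2E) + 6·(2 + x) = 12, i.e. 12 + 6x − (10 + 4x) = 12.
Collecting terms: 2x + 2 = 12, so 2x = 10, so x = 5.
Then 2E = 10 + 4·5 = 30, so E = 15, V = 2E/3 = 10, F = 2 + 5 = 7.

10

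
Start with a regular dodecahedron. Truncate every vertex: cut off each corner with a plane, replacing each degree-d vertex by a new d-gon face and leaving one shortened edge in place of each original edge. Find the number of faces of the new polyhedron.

32

The base solid has V = 20, E = 30, F = 12.
Truncation replaces each original edge-end by a new vertex, so V′ = 2E = 60.
Each original edge survives, and each old vertex of degree d contributes d new edges; summing degrees gives Σd = 2E, so E′ = E + 2E = 3E = 90.
Each original face survives and each original vertex becomes one new face: F′ = F + V = 32.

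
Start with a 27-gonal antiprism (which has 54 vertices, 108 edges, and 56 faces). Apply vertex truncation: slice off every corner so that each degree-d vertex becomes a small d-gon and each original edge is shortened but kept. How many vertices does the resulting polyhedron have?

Truncation replaces each original edge-end by a new vertex, so V′ = 2E = 216.
Each original edge survives, and each old vertex of degree d contributes d new edges; summing degrees gives Σd = 2E, so E′ = E + 2E = 3E = 324.
Each original face survives and each original vertex becomes one new face: F′ = F + V = 110.

216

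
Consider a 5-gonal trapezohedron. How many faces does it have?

The n-trapezohedron (dual of the n-antiprism) has V = 2·5 + 2 = 12, E = 4·5 = 20, F = 2·5 = 10.
Check: V − E + F = 12 − 20 + 10 = 2.

10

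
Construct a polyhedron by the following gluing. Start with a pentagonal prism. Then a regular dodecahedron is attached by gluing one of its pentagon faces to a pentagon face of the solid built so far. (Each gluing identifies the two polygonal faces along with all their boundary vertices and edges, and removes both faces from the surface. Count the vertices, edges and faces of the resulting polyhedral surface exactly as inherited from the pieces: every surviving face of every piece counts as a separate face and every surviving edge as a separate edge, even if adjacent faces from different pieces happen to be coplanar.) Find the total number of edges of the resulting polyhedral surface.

40

A pentagonal prism: V=10, E=15, F=7.
Attach a regular dodecahedron (V=20, E=30, F=12) along a 5-gon: merge 5 vertices and 5 edges, delete both glued faces → V=25, E=40, F=17.
Check: V − E + F = 25 − 40 + 17 = 2.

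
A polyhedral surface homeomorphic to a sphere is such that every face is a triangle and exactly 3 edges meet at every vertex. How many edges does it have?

Each face has 3 edges and each edge borders two faces, so 2E = 3F.
Each vertex has degree 3, so 3V = 2E and hence V = 3F/3.
Euler: V − E + F = 2 ⇒ (3F/3) − (3F/2) + F = 2.
Multiply by 6: (6 − 9 + 6)F = 12, i.e. 3F = 12.
So F = 4, E = 3·4/2 = 6, V = 3·4/3 = 4.

6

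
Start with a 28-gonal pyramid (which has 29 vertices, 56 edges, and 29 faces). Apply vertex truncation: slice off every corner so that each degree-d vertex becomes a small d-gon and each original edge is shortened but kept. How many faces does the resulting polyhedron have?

58

Truncation replaces each original edge-end by a new vertex, so V′ = 2E = 112.
Each original edge survives, and each old vertex of degree d contributes d new edges; summing degrees gives Σd = 2E, so E′ = E + 2E = 3E = 168.
Each original face survives and each original vertex becomes one new face: F′ = F + V = 58.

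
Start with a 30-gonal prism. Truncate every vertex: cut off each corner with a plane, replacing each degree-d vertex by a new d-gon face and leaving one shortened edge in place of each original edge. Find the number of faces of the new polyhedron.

92

The base solid has V = 60, E = 90, F = 32.
Truncation replaces each original edge-end by a new vertex, so V′ = 2E = 180.
Each original edge survives, and each old vertex of degree d contributes d new edges; summing degrees gives Σd = 2E, so E′ = E + 2E = 3E = 270.
Each original face survives and each original vertex becomes one new face: F′ = F + V = 92.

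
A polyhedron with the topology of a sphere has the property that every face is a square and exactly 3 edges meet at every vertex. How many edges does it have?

Each face has 4 edges and each edge borders two faces, so 2E = 4F.
Each vertex has degree 3, so 3V = 2E and hence V = 4F/3.
Euler: V − E + F = 2 ⇒ (4F/3) − (4F/2) + F = 2.
Multiply by 6: (8 − 12 + 6)F = 12, i.e. 2F = 12.
So F = 6, E = 4·6/2 = 12, V = 4·6/3 = 8.

12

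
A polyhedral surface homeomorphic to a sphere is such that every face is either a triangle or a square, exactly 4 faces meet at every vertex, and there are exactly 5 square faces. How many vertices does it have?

11

Let x be the number of triangles; then F = 5 + x.
Edge–face incidences: 2E = 4·5 + 3·x = 20 + 3x.
Every vertex has degree 4, so 4V = 2E.
Euler: V − E + F = 2 ⇒ (2E)/4 − E + (5 + x) = 2.
Multiply by 8: 2·(2E) − 4·(2E) + 8·(5 + x) = 16, i.e. 40 + 8x − 2·(20 + 3x) = 16.
Collecting terms: 2x = 16, so x = 8.
Then 2E = 20 + 3·8 = 44, so E = 22, V = 2E/4 = 11, F = 5 + 8 = 13.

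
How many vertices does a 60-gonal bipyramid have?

A bipyramid over an n-gon has 2n triangular faces and n + 2 vertices: V = 60 + 2 = 62, E = 3·60 = 180, F = 2·60 = 120.

62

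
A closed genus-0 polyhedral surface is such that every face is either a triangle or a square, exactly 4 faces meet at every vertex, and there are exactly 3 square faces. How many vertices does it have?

9

Let x be the number of triangles; then F = 3 + x.
Edge–face incidences: 2E = 4·3 + 3·x = 12 + 3x.
Every vertex has degree 4, so 4V = 2E.
Euler: V − E + F = 2 ⇒ (2E)/4 − E + (3 + x) = 2.
Multiply by 8: 2·(2E) − 4·(2E) + 8·(3 + x) = 16, i.e. 24 + 8x − 2·(12 + 3x) = 16.
Collecting terms: 2x = 16, so x = 8.
Then 2E = 12 + 3·8 = 36, so E = 18, V = 2E/4 = 9, F = 3 + 8 = 11.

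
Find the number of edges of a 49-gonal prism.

147

A prism on an n-gon has two n-gon bases and n rectangular sides: V = 2·49 = 98, E = 3·49 = 147, F = 49 + 2 = 51.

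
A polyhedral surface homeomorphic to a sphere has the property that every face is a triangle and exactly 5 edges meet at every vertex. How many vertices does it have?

Each face has 3 edges and each edge borders two faces, so 2E = 3F.
Each vertex has degree 5, so 5V = 2E and hence V = 3F/5.
Euler: V − E + F = 2 ⇒ (3F/5) − (3F/2) + F = 2.
Multiply by 10: (6 − 15 + 10)F = 20, i.e. 1F = 20.
So F = 20, E = 3·20/2 = 30, V = 3·20/5 = 12.

12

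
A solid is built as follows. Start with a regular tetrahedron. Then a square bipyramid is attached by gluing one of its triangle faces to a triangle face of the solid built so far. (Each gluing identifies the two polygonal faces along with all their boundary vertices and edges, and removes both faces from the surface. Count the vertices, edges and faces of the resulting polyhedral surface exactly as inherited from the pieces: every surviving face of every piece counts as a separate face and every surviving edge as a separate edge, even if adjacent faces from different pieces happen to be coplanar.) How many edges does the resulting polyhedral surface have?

A regular tetrahedron: V=4, E=6, F=4.
Attach a square bipyramid (V=6, E=12, F=8) along a 3-gon: merge 3 vertices and 3 edges, delete both glued faces → V=7, E=15, F=10.
Check: V − E + F = 7 − 15 + 10 = 2.

15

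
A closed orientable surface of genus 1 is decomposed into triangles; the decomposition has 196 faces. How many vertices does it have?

χ = 2 − 2·1 = 0, and every face is a triangle so 3F = 2E.
E = 3·196/2 = 294. Then V = 0 + E − F = 0 + 294 − 196 = 98.

98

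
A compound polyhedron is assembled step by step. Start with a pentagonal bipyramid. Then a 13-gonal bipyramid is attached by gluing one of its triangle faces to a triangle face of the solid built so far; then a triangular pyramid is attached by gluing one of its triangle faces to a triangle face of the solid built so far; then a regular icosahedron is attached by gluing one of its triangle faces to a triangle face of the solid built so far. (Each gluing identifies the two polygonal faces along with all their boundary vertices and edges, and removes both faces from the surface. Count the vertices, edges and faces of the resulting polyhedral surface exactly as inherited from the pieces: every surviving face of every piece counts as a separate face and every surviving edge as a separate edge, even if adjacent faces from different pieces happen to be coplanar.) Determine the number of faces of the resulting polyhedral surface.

54

A pentagonal bipyramid: V=7, E=15, F=10.
Attach a 13-gonal bipyramid (V=15, E=39, F=26) along a 3-gon: merge 3 vertices and 3 edges, delete both glued faces → V=19, E=51, F=34.
Attach a triangular pyramid (V=4, E=6, F=4) along a 3-gon: merge 3 vertices and 3 edges, delete both glued faces → V=20, E=54, F=36.
Attach a regular icosahedron (V=12, E=30, F=20) along a 3-gon: merge 3 vertices and 3 edges, delete both glued faces → V=29, E=81, F=54.
Check: V − E + F = 29 − 81 + 54 = 2.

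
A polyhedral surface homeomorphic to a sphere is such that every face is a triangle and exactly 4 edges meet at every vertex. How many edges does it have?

12

Each face has 3 edges and each edge borders two faces, so 2E = 3F.
Each vertex has degree 4, so 4V = 2E and hence V = 3F/4.
Euler: V − E + F = 2 ⇒ (3F/4) − (3F/2) + F = 2.
Multiply by 8: (6 − 12 + 8)F = 16, i.e. 2F = 16.
So F = 8, E = 3·8/2 = 12, V = 3·8/4 = 6.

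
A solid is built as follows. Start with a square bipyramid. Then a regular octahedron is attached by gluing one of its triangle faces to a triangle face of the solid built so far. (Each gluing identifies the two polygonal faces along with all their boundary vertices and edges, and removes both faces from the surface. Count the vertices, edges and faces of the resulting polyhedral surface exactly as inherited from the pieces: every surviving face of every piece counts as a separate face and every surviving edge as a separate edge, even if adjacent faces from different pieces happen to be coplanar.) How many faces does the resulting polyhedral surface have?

14

A square bipyramid: V=6, E=12, F=8.
Attach a regular octahedron (V=6, E=12, F=8) along a 3-gon: merge 3 vertices and 3 edges, delete both glued faces → V=9, E=21, F=14.
Check: V − E + F = 9 − 21 + 14 = 2.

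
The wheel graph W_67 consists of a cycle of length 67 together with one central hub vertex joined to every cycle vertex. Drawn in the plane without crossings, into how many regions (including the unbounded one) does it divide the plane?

68

W_67 has V = 67 + 1 = 68 vertices and E = 2·67 = 134 edges.
By Euler's formula F = 2 − V + E = 2 − 68 + 134 = 68.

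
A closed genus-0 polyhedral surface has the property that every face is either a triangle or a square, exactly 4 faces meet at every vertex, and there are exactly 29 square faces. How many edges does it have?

Let x be the number of triangles; then F = 29 + x.
Edge–face incidences: 2E = 4·29 + 3·x = 116 + 3x.
Every vertex has degree 4, so 4V = 2E.
Euler: V − E + F = 2 ⇒ (2E)/4 − E + (29 + x) = 2.
Multiply by 8: 2·(2E) − 4·(2E) + 8·(29 + x) = 16, i.e. 232 + 8x − 2·(116 + 3x) = 16.
Collecting terms: 2x = 16, so x = 8.
Then 2E = 116 + 3·8 = 140, so E = 70, V = 2E/4 = 35, F = 29 + 8 = 37.

70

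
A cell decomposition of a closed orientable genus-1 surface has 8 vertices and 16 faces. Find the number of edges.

For a closed orientable surface of genus 1, χ = 2 − 2·1 = 0.
E = V + F − (0) = 8 + 16 − (0) = 24.

24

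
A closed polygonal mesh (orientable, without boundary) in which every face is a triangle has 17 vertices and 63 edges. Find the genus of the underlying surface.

Every face is a triangle and each edge borders two faces, so 3F = 2·63, giving F = 42.
χ = V − E + F = 17 − 63 + 42 = -4.
For a closed orientable surface χ = 2 − 2g, so g = (2 − (-4))/2 = 3.

3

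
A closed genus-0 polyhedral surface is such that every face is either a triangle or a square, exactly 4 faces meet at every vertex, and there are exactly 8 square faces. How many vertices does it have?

14

Let x be the number of triangles; then F = 8 + x.
Edge–face incidences: 2E = 4·8 + 3·x = 32 + 3x.
Every vertex has degree 4, so 4V = 2E.
Euler: V − E + F = 2 ⇒ (2E)/4 − E + (8 + x) = 2.
Multiply by 8: 2·(2E) − 4·(2E) + 8·(8 + x) = 16, i.e. 64 + 8x − 2·(32 + 3x) = 16.
Collecting terms: 2x = 16, so x = 8.
Then 2E = 32 + 3·8 = 56, so E = 28, V = 2E/4 = 14, F = 8 + 8 = 16.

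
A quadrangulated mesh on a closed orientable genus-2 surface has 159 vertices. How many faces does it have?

161

χ = 2 − 2·2 = -2, and every face is a square so 4F = 2E.
V − E + F = -2 with E = 4F/2 gives 159 − (4/2 − 1)·F = -2, so F = 161 and E = 322.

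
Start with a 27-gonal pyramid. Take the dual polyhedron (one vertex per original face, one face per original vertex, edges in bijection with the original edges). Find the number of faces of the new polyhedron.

28

The base solid has V = 28, E = 54, F = 28.
The dual swaps V and F and preserves E: V′ = F = 28, E′ = E = 54, F′ = V = 28.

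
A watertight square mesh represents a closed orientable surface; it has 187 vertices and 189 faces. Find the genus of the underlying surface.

Every face is a square, so 2E = 4·189 = 756, giving E = 378.
χ = V − E + F = 187 − 378 + 189 = -2.
For a closed orientable surface χ = 2 − 2g, so g = (2 − (-2))/2 = 2.

2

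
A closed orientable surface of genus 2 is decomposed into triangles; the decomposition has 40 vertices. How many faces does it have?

χ = 2 − 2·2 = -2, and every face is a triangle so 3F = 2E.
V − E + F = -2 with E = 3F/2 gives 40 − (3/2 − 1)·F = -2, so F = 84 and E = 126.

84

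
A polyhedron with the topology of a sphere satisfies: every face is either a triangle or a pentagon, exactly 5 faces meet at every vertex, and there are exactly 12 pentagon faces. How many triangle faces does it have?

Let x be the number of triangles; then F = 12 + x.
Edge–face incidences: 2E = 5·12 + 3·x = 60 + 3x.
Every vertex has degree 5, so 5V = 2E.
Euler: V − E + F = 2 ⇒ (2E)/5 − E + (12 + x) = 2.
Multiply by 10: 2·(2E) − 5·(2E) + 10·(12 + x) = 20, i.e. 120 + 10x − 3·(60 + 3x) = 20.
Collecting terms: x − 60 = 20, so x = 80.
Then 2E = 60 + 3·80 = 300, so E = 150, V = 2E/5 = 60, F = 12 + 80 = 92.

80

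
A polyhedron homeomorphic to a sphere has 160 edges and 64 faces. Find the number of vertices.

Here V − E + F = 2.
V = 2 + E − F = 2 + 160 − 64 = 98.

98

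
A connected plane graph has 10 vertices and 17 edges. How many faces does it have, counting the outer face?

9

Euler's formula for a connected plane graph: V − E + F = 2, so F = 2 − 10 + 17 = 9.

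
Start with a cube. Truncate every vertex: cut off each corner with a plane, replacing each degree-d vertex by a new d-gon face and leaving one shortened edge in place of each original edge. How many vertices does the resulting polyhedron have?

The base solid has V = 8, E = 12, F = 6.
Truncation replaces each original edge-end by a new vertex, so V′ = 2E = 24.
Each original edge survives, and each old vertex of degree d contributes d new edges; summing degrees gives Σd = 2E, so E′ = E + 2E = 3E = 36.
Each original face survives and each original vertex becomes one new face: F′ = F + V = 14.

24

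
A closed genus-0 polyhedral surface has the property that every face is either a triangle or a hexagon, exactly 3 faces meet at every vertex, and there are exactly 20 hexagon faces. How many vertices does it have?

44

Let x be the number of triangles; then F = 20 + x.
Edge–face incidences: 2E = 6·20 + 3·x = 120 + 3x.
Every vertex has degree 3, so 3V = 2E.
Euler: V − E + F = 2 ⇒ (2E)/3 − E + (20 + x) = 2.
Multiply by 6: 2·(2E) − 3·(2E) + 6·(20 + x) = 12, i.e. 120 + 6x − (120 + 3x) = 12.
Collecting terms: 3x = 12, so x = 4.
Then 2E = 120 + 3·4 = 132, so E = 66, V = 2E/3 = 44, F = 20 + 4 = 24.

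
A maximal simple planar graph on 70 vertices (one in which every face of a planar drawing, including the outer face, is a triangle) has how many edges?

In a plane triangulation 3F = 2E and V − E + F = 2, so E = 3V − 6 = 3·70 − 6 = 204.

204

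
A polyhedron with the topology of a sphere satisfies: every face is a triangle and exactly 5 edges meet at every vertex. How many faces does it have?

20

Each face has 3 edges and each edge borders two faces, so 2E = 3F.
Each vertex has degree 5, so 5V = 2E and hence V = 3F/5.
Euler: V − E + F = 2 ⇒ (3F/5) − (3F/2) + F = 2.
Multiply by 10: (6 − 15 + 10)F = 20, i.e. 1F = 20.
So F = 20, E = 3·20/2 = 30, V = 3·20/5 = 12.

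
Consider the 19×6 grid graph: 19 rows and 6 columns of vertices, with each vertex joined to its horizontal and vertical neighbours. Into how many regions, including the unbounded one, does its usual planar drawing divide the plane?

The grid has V = 19·6 = 114 vertices and E = 19·5 + 6·18 = 203 edges.
F = 2 − V + E = 2 − 114 + 203 = 91.

91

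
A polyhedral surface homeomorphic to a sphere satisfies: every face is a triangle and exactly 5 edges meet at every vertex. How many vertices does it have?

Each face has 3 edges and each edge borders two faces, so 2E = 3F.
Each vertex has degree 5, so 5V = 2E and hence V = 3F/5.
Euler: V − E + F = 2 ⇒ (3F/5) − (3F/2) + F = 2.
Multiply by 10: (6 − 15 + 10)F = 20, i.e. 1F = 20.
So F = 20, E = 3·20/2 = 30, V = 3·20/5 = 12.

12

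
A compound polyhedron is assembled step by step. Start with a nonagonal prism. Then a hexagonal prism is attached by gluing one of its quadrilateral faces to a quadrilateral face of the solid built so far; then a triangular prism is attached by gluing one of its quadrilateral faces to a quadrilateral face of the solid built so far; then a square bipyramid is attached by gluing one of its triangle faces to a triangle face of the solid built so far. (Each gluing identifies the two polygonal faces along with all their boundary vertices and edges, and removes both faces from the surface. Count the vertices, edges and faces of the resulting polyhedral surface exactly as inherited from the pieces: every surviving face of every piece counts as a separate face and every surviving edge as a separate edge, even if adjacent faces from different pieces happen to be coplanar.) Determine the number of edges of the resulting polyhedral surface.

55

A nonagonal prism: V=18, E=27, F=11.
Attach a hexagonal prism (V=12, E=18, F=8) along a 4-gon: merge 4 vertices and 4 edges, delete both glued faces → V=26, E=41, F=17.
Attach a triangular prism (V=6, E=9, F=5) along a 4-gon: merge 4 vertices and 4 edges, delete both glued faces → V=28, E=46, F=20.
Attach a square bipyramid (V=6, E=12, F=8) along a 3-gon: merge 3 vertices and 3 edges, delete both glued faces → V=31, E=55, F=26.
Check: V − E + F = 31 − 55 + 26 = 2.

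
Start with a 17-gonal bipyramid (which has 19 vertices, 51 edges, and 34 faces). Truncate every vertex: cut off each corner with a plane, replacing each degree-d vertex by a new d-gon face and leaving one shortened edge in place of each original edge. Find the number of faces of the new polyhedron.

Truncation replaces each original edge-end by a new vertex, so V′ = 2E = 102.
Each original edge survives, and each old vertex of degree d contributes d new edges; summing degrees gives Σd = 2E, so E′ = E + 2E = 3E = 153.
Each original face survives and each original vertex becomes one new face: F′ = F + V = 53.

53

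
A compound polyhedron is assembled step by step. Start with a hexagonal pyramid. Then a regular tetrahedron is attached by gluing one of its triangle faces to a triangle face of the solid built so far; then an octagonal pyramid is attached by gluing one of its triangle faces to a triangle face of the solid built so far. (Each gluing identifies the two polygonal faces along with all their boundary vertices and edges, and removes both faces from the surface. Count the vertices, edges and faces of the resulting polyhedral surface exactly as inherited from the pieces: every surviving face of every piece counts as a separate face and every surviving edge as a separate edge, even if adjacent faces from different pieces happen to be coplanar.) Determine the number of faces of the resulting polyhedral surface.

16

A hexagonal pyramid: V=7, E=12, F=7.
Attach a regular tetrahedron (V=4, E=6, F=4) along a 3-gon: merge 3 vertices and 3 edges, delete both glued faces → V=8, E=15, F=9.
Attach an octagonal pyramid (V=9, E=16, F=9) along a 3-gon: merge 3 vertices and 3 edges, delete both glued faces → V=14, E=28, F=16.
Check: V − E + F = 14 − 28 + 16 = 2.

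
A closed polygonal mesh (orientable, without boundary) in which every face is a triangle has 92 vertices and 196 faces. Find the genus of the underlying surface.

Every face is a triangle, so 2E = 3·196 = 588, giving E = 294.
χ = V − E + F = 92 − 294 + 196 = -6.
For a closed orientable surface χ = 2 − 2g, so g = (2 − (-6))/2 = 4.

4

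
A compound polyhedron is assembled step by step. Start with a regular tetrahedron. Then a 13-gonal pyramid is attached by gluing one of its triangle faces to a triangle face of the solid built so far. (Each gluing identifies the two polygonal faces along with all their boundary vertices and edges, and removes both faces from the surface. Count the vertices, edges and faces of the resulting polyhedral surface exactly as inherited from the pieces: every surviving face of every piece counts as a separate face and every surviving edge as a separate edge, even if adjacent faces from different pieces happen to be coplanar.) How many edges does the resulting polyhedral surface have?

A regular tetrahedron: V=4, E=6, F=4.
Attach a 13-gonal pyramid (V=14, E=26, F=14) along a 3-gon: merge 3 vertices and 3 edges, delete both glued faces → V=15, E=29, F=16.
Check: V − E + F = 15 − 29 + 16 = 2.

29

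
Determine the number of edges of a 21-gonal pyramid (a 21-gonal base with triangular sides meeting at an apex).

42

A pyramid on an n-gon base has one n-gon and n triangles: V = 21 + 1 = 22, E = 2·21 = 42, F = 21 + 1 = 22.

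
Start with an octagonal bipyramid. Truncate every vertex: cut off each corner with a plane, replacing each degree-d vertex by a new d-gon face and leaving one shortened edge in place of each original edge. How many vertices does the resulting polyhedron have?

The base solid has V = 10, E = 24, F = 16.
Truncation replaces each original edge-end by a new vertex, so V′ = 2E = 48.
Each original edge survives, and each old vertex of degree d contributes d new edges; summing degrees gives Σd = 2E, so E′ = E + 2E = 3E = 72.
Each original face survives and each original vertex becomes one new face: F′ = F + V = 26.

48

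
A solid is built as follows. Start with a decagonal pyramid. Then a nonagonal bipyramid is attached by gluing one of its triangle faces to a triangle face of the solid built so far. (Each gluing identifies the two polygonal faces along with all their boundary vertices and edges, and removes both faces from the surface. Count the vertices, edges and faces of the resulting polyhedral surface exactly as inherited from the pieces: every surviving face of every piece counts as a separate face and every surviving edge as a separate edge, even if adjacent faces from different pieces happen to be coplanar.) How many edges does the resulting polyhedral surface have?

A decagonal pyramid: V=11, E=20, F=11.
Attach a nonagonal bipyramid (V=11, E=27, F=18) along a 3-gon: merge 3 vertices and 3 edges, delete both glued faces → V=19, E=44, F=27.
Check: V − E + F = 19 − 44 + 27 = 2.

44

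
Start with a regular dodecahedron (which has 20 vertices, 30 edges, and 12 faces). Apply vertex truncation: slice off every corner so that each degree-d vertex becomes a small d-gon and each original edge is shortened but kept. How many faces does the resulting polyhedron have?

Truncation replaces each original edge-end by a new vertex, so V′ = 2E = 60.
Each original edge survives, and each old vertex of degree d contributes d new edges; summing degrees gives Σd = 2E, so E′ = E + 2E = 3E = 90.
Each original face survives and each original vertex becomes one new face: F′ = F + V = 32.

32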